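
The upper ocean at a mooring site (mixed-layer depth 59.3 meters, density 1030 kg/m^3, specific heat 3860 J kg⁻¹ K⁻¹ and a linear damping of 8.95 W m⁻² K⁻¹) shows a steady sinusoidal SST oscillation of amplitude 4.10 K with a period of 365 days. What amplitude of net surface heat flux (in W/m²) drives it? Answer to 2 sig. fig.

200

Areal heat capacity C = ρ c_p D = 1030 × 3860 × 59.3 = 2.36×10^8 J m⁻² K⁻¹.
ω = 2π / 3.15×10^7 s = 1.99×10^-7 s⁻¹.
√((Cω)² + λ²) = √((47.0)² + 8.95²) = 47.8 W/(m²·K).
F₀ = A × √((Cω)²+λ²) = 4.10 × 47.8 = 196 W/m².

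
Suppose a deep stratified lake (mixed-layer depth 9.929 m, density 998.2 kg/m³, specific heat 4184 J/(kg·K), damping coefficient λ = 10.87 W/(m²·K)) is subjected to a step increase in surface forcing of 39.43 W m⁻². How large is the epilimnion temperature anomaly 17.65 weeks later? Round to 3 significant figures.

Areal heat capacity C = ρ c_p D = 998.2 × 4184 × 9.929 = 4.15×10^7 J/(m²·K).
τ = C / λ = 4.15×10^7 / 10.87 = 3.81×10^6 s.
Equilibrium anomaly ΔT_eq = F / λ = 39.43 / 10.87 = 3.63 K.
t = 17.65 weeks = 1.07×10^7 s, so t/τ = 2.80.
ΔT(t) = ΔT_eq (1 − e^(−t/τ)) = 3.63 × (1 − e^−2.80) = 3.41 K.

3.41 K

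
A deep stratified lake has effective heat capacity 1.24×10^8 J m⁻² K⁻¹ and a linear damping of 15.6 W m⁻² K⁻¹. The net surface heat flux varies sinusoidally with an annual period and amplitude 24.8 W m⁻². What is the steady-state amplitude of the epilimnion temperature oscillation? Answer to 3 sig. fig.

0.849 K

Areal heat capacity C = 1.24×10^8 J m⁻² K⁻¹ (given).
Angular frequency ω = 2π / T = 2π / 3.15×10^7 s = 1.99×10^-7 s⁻¹.
√((Cω)² + λ²) = √((24.7)² + 15.6²) = 29.2 W/(m²·K).
Amplitude A = F₀ / √((Cω)²+λ²) = 24.8 / 29.2 = 0.849 K.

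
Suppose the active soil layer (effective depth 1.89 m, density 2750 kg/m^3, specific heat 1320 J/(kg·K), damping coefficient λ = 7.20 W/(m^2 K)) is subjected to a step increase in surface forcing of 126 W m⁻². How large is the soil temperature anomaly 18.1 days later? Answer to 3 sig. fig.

Areal heat capacity C = ρ c_p D = 2750 × 1320 × 1.89 = 6.86×10^6 J/(m^2 K).
τ = C / λ = 6.86×10^6 / 7.20 = 9.53×10^5 s.
Equilibrium anomaly ΔT_eq = F / λ = 126 / 7.20 = 17.5 K.
t = 18.1 days = 1.56×10^6 s, so t/τ = 1.64.
ΔT(t) = ΔT_eq (1 − e^(−t/τ)) = 17.5 × (1 − e^−1.64) = 14.1 K.

14.1 K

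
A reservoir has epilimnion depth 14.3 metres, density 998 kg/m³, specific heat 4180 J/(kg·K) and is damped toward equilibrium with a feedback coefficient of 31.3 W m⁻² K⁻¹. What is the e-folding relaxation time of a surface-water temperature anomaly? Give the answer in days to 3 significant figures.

22.1 days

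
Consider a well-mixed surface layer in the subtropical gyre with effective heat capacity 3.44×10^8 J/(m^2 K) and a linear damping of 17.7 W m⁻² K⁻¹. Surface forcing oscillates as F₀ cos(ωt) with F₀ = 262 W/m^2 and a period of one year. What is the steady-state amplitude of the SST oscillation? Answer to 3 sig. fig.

Areal heat capacity C = 3.44×10^8 J/(m^2 K) (given).
Angular frequency ω = 2π / T = 2π / 3.15×10^7 s = 1.99×10^-7 s⁻¹.
√((Cω)² + λ²) = √((68.5)² + 17.7²) = 70.8 W/(m²·K).
Amplitude A = F₀ / √((Cω)²+λ²) = 262 / 70.8 = 3.70 K.

3.70 K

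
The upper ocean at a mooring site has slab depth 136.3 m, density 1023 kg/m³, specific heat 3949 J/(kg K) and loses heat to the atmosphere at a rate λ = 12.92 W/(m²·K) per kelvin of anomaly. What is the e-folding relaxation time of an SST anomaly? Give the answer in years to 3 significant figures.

1.35 years

Areal heat capacity C = ρ c_p D = 1023 × 3949 × 136.3 = 5.51×10^8 J/(m²·K).
Relaxation time τ = C / λ = 5.51×10^8 / 12.92 = 4.26×10^7 s.
In years: 4.26×10^7 s / (3.156×10^7 s/year) = 1.35 years.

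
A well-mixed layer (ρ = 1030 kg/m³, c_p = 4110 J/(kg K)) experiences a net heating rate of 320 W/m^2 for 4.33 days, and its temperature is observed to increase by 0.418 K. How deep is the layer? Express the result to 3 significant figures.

Heat input Q = F Δt = 320 × 3.74×10^5 s = 1.20×10^8 J/m².
Required areal heat capacity C = Q / ΔT = 2.86×10^8 J/(m²·K).
Depth D = C / (ρ c_p) = 2.86×10^8 / (1030 × 4110) = 67.7 m.

67.7 m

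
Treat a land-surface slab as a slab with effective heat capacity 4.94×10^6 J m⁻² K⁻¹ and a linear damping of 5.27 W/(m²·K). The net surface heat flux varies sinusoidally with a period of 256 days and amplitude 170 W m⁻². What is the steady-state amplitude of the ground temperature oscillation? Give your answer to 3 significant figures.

31.2 K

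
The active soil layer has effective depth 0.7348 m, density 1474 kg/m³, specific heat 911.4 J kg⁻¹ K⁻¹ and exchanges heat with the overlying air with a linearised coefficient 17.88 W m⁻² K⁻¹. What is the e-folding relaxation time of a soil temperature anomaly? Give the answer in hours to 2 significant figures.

15 hours

Areal heat capacity C = ρ c_p D = 1474 × 911.4 × 0.7348 = 9.87×10^5 J m⁻² K⁻¹.
Relaxation time τ = C / λ = 9.87×10^5 / 17.88 = 55200 s.
In hours: 55200 s / (3600 s/hour) = 15.3 hours.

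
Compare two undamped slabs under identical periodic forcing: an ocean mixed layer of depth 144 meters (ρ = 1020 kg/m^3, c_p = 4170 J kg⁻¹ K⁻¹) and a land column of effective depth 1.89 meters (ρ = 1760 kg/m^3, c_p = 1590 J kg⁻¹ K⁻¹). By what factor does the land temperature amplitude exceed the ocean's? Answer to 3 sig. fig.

C_ocean = 1020 × 4170 × 144 = 6.12×10^8 J/(m²·K).
C_land = 1760 × 1590 × 1.89 = 5.29×10^6 J/(m²·K).
Undamped amplitude ∝ 1/C, so A_land/A_ocean = C_ocean/C_land = 116.

116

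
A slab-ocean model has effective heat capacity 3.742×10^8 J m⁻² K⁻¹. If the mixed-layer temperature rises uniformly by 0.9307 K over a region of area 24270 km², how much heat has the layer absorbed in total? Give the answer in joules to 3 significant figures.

Areal heat capacity C = 3.742×10^8 J m⁻² K⁻¹ (given).
Heat per unit area: q = C ΔT = 3.74×10^8 × 0.9307 = 3.48×10^8 J/m².
Total heat: Q = q × A = 3.48×10^8 × (24270 × 10⁶ m²) = 8.45×10^18 J.

8.45×10^18 J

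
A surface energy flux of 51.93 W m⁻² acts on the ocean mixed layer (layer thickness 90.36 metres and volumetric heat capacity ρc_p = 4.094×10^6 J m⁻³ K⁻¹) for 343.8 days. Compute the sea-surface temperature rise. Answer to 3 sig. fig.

4.17 K

Areal heat capacity C = ρc_p × D = 4.094×10^6 × 90.36 = 3.70×10^8 J/(m^2 K).
Net heat input Q = F Δt = 51.93 × (343.8 days × 86400 s/day) = 1.54×10^9 J/m².
ΔT = Q / C = 1.54×10^9 / 3.70×10^8 = 4.17 K.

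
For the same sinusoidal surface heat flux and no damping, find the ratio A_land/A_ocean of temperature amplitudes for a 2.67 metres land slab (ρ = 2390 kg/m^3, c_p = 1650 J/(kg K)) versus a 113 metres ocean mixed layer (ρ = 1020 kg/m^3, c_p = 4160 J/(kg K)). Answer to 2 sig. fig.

46

C_ocean = 1020 × 4160 × 113 = 4.79×10^8 J/(m²·K).
C_land = 2390 × 1650 × 2.67 = 1.05×10^7 J/(m²·K).
Undamped amplitude ∝ 1/C, so A_land/A_ocean = C_ocean/C_land = 45.5.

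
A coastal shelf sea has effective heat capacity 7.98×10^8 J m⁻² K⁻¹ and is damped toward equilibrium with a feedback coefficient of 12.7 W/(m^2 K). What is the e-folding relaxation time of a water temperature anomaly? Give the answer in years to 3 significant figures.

1.99 years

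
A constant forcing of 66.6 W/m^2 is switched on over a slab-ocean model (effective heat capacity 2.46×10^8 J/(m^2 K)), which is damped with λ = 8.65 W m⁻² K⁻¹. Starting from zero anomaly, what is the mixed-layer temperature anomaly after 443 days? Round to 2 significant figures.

5.7 K

Areal heat capacity C = 2.46×10^8 J/(m^2 K) (given).
τ = C / λ = 2.46×10^8 / 8.65 = 2.84×10^7 s.
Equilibrium anomaly ΔT_eq = F / λ = 66.6 / 8.65 = 7.70 K.
t = 443 days = 3.83×10^7 s, so t/τ = 1.35.
ΔT(t) = ΔT_eq (1 − e^(−t/τ)) = 7.70 × (1 − e^−1.35) = 5.70 K.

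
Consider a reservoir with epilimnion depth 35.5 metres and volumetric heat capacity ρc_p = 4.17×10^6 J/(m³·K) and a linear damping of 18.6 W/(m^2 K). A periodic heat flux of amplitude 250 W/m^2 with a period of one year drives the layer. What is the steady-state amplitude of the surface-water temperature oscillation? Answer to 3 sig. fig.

7.17 K

Areal heat capacity C = ρc_p × D = 4.17×10^6 × 35.5 = 1.48×10^8 J/(m^2 K).
Angular frequency ω = 2π / T = 2π / 3.15×10^7 s = 1.99×10^-7 s⁻¹.
√((Cω)² + λ²) = √((29.5)² + 18.6²) = 34.9 W/(m²·K).
Amplitude A = F₀ / √((Cω)²+λ²) = 250 / 34.9 = 7.17 K.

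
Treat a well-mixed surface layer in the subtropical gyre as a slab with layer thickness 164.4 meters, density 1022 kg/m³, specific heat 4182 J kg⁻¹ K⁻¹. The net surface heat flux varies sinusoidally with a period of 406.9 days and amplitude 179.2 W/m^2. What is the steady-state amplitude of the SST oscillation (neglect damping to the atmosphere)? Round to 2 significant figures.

1.4 K

Areal heat capacity C = ρ c_p D = 1022 × 4182 × 164.4 = 7.03×10^8 J m⁻² K⁻¹.
Angular frequency ω = 2π / T = 2π / 3.52×10^7 s = 1.79×10^-7 s⁻¹.
Cω = 7.03×10^8 × 1.79×10^-7 = 126 W/(m²·K).
Amplitude A = F₀ / (Cω) = 179.2 / 126 = 1.43 K.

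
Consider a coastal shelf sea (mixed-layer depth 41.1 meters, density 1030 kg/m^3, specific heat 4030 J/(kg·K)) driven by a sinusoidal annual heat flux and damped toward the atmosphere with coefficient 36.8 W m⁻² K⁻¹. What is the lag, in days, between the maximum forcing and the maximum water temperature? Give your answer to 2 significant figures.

Areal heat capacity C = ρ c_p D = 1030 × 4030 × 41.1 = 1.71×10^8 J/(m²·K).
ω = 2π / 3.15×10^7 s = 1.99×10^-7 s⁻¹.
Phase lag φ = arctan(Cω/λ) = arctan(34.0/36.8) = 0.746 rad.
Time lag = φ / ω = 0.746 / 1.99×10^-7 = 3.74×10^6 s = 43.3 days.

43 days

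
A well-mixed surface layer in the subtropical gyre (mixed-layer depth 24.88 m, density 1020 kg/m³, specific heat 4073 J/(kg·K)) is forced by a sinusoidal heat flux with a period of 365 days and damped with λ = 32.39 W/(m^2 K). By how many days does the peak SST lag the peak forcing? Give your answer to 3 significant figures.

32.9 days

Areal heat capacity C = ρ c_p D = 1020 × 4073 × 24.88 = 1.03×10^8 J/(m^2 K).
ω = 2π / 3.15×10^7 s = 1.99×10^-7 s⁻¹.
Phase lag φ = arctan(Cω/λ) = arctan(20.6/32.39) = 0.566 rad.
Time lag = φ / ω = 0.566 / 1.99×10^-7 = 2.84×10^6 s = 32.9 days.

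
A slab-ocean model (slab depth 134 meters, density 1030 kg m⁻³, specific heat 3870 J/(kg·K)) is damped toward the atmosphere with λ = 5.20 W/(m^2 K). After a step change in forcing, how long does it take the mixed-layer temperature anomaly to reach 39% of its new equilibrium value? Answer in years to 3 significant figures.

Areal heat capacity C = ρ c_p D = 1030 × 3870 × 134 = 5.34×10^8 J m⁻² K⁻¹.
τ = C / λ = 5.34×10^8 / 5.20 = 1.03×10^8 s.
Fraction reached: 1 − e^(−t/τ) = 0.39 ⇒ t = −τ ln(1 − 0.39) = τ × 0.494.
t = 5.08×10^7 s = 1.61 years.

1.61 years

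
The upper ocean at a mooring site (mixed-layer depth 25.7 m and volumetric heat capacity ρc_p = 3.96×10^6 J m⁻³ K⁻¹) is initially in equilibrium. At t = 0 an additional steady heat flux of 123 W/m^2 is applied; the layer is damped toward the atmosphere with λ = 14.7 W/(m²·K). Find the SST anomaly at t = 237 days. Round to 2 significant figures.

7.9 K

Areal heat capacity C = ρc_p × D = 3.96×10^6 × 25.7 = 1.02×10^8 J/(m²·K).
τ = C / λ = 1.02×10^8 / 14.7 = 6.92×10^6 s.
Equilibrium anomaly ΔT_eq = F / λ = 123 / 14.7 = 8.37 K.
t = 237 days = 2.05×10^7 s, so t/τ = 2.96.
ΔT(t) = ΔT_eq (1 − e^(−t/τ)) = 8.37 × (1 − e^−2.96) = 7.93 K.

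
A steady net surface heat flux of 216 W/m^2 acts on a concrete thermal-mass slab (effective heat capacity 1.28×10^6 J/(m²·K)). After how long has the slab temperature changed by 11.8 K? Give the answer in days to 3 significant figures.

Areal heat capacity C = 1.28×10^6 J/(m²·K) (given).
Time required: Δt = C ΔT / F = 1.28×10^6 × 11.8 / 216 = 69900 s.
In days: 69900 s / (86400 s/day) = 0.809 days.

0.809 days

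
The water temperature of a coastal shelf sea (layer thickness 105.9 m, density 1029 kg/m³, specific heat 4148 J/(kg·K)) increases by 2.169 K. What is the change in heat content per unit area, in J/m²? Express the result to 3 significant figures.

9.80×10^8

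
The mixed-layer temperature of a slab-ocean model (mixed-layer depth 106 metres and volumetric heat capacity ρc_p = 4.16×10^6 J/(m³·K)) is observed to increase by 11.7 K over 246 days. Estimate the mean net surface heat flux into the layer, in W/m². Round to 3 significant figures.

Areal heat capacity C = ρc_p × D = 4.16×10^6 × 106 = 4.41×10^8 J/(m²·K).
Required heat per unit area: Q = C ΔT = 4.41×10^8 × 11.7 = 5.16×10^9 J/m².
Flux F = Q / Δt = 5.16×10^9 / 2.13×10^7 s = 243 W/m².

243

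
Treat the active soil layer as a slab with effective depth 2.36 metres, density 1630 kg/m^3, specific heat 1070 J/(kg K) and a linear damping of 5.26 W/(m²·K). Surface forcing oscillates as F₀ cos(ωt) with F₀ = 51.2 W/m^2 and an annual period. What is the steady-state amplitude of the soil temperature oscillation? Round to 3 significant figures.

Areal heat capacity C = ρ c_p D = 1630 × 1070 × 2.36 = 4.12×10^6 J/(m²·K).
Angular frequency ω = 2π / T = 2π / 3.15×10^7 s = 1.99×10^-7 s⁻¹.
√((Cω)² + λ²) = √((0.820)² + 5.26²) = 5.32 W/(m²·K).
Amplitude A = F₀ / √((Cω)²+λ²) = 51.2 / 5.32 = 9.62 K.

9.62 K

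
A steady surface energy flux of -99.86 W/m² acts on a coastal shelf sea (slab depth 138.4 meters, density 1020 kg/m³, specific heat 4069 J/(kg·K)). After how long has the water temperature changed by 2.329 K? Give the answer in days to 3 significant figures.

155 days

Areal heat capacity C = ρ c_p D = 1020 × 4069 × 138.4 = 5.74×10^8 J/(m²·K).
Time required: Δt = C ΔT / F = 5.74×10^8 × -2.329 / -99.86 = 1.34×10^7 s.
In days: 1.34×10^7 s / (86400 s/day) = 155 days.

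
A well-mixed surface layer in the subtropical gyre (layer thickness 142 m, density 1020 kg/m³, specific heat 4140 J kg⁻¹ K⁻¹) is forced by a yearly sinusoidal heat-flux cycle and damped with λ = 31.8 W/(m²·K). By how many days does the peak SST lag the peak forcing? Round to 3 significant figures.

76.1 days

Areal heat capacity C = ρ c_p D = 1020 × 4140 × 142 = 6.00×10^8 J m⁻² K⁻¹.
ω = 2π / 3.15×10^7 s = 1.99×10^-7 s⁻¹.
Phase lag φ = arctan(Cω/λ) = arctan(119/31.8) = 1.31 rad.
Time lag = φ / ω = 1.31 / 1.99×10^-7 = 6.58×10^6 s = 76.1 days.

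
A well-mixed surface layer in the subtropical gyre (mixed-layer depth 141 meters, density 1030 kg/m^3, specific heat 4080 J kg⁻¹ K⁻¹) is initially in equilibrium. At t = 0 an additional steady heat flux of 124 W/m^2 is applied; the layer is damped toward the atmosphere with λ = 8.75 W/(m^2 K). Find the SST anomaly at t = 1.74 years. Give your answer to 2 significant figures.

7.9 K

Areal heat capacity C = ρ c_p D = 1030 × 4080 × 141 = 5.93×10^8 J/(m^2 K).
τ = C / λ = 5.93×10^8 / 8.75 = 6.77×10^7 s.
Equilibrium anomaly ΔT_eq = F / λ = 124 / 8.75 = 14.2 K.
t = 1.74 years = 5.49×10^7 s, so t/τ = 0.811.
ΔT(t) = ΔT_eq (1 − e^(−t/τ)) = 14.2 × (1 − e^−0.811) = 7.87 K.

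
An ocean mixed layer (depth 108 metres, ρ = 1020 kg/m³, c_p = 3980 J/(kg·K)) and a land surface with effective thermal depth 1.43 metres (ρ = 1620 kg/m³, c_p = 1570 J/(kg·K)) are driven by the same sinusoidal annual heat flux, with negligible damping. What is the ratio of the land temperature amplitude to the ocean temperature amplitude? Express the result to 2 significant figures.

C_ocean = 1020 × 3980 × 108 = 4.38×10^8 J/(m²·K).
C_land = 1620 × 1570 × 1.43 = 3.64×10^6 J/(m²·K).
Undamped amplitude ∝ 1/C, so A_land/A_ocean = C_ocean/C_land = 121.

120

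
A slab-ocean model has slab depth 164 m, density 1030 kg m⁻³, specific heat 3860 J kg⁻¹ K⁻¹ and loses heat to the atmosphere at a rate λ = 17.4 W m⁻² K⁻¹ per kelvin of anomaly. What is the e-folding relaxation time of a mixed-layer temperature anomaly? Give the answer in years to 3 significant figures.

1.19 years

Areal heat capacity C = ρ c_p D = 1030 × 3860 × 164 = 6.52×10^8 J m⁻² K⁻¹.
Relaxation time τ = C / λ = 6.52×10^8 / 17.4 = 3.75×10^7 s.
In years: 3.75×10^7 s / (3.156×10^7 s/year) = 1.19 years.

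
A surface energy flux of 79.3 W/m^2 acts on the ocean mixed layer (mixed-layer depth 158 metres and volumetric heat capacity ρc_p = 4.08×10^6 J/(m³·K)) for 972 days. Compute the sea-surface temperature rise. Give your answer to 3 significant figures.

10.3 K

Areal heat capacity C = ρc_p × D = 4.08×10^6 × 158 = 6.45×10^8 J/(m²·K).
Net heat input Q = F Δt = 79.3 × (972 days × 86400 s/day) = 6.66×10^9 J/m².
ΔT = Q / C = 6.66×10^9 / 6.45×10^8 = 10.3 K.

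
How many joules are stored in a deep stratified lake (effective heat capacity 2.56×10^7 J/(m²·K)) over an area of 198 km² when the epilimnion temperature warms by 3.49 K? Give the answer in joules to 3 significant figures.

1.77×10^16 J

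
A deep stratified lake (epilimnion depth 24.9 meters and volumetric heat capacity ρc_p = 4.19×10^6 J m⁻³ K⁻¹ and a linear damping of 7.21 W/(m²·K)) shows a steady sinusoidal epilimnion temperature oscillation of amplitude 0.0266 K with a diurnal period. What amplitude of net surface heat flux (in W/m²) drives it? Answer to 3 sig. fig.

202

Areal heat capacity C = ρc_p × D = 4.19×10^6 × 24.9 = 1.04×10^8 J/(m^2 K).
ω = 2π / 86400 s = 7.27×10^-5 s⁻¹.
√((Cω)² + λ²) = √((7590)² + 7.21²) = 7590 W/(m²·K).
F₀ = A × √((Cω)²+λ²) = 0.0266 × 7590 = 202 W/m².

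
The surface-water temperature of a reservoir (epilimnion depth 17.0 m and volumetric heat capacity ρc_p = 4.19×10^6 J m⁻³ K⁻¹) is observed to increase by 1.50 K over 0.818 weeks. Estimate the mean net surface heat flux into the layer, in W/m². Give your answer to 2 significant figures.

220

Areal heat capacity C = ρc_p × D = 4.19×10^6 × 17.0 = 7.12×10^7 J/(m^2 K).
Required heat per unit area: Q = C ΔT = 7.12×10^7 × 1.50 = 1.07×10^8 J/m².
Flux F = Q / Δt = 1.07×10^8 / 4.95×10^5 s = 216 W/m².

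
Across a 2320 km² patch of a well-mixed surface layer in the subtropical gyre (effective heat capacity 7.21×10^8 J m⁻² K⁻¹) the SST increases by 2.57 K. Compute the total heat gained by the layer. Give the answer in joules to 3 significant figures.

4.30×10^18 J

Areal heat capacity C = 7.21×10^8 J m⁻² K⁻¹ (given).
Heat per unit area: q = C ΔT = 7.21×10^8 × 2.57 = 1.85×10^9 J/m².
Total heat: Q = q × A = 1.85×10^9 × (2320 × 10⁶ m²) = 4.30×10^18 J.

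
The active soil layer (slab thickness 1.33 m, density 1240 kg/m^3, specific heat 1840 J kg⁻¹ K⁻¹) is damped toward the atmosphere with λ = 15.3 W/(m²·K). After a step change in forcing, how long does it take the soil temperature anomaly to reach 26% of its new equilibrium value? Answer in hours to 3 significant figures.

16.6 hours

Areal heat capacity C = ρ c_p D = 1240 × 1840 × 1.33 = 3.03×10^6 J/(m^2 K).
τ = C / λ = 3.03×10^6 / 15.3 = 1.98×10^5 s.
Fraction reached: 1 − e^(−t/τ) = 0.26 ⇒ t = −τ ln(1 − 0.26) = τ × 0.301.
t = 59700 s = 16.6 hours.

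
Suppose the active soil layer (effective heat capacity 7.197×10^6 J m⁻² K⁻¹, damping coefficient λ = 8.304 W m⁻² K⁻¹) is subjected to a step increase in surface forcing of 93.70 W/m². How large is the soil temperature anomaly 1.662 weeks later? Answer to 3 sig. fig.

7.75 K

Areal heat capacity C = 7.197×10^6 J m⁻² K⁻¹ (given).
τ = C / λ = 7.20×10^6 / 8.304 = 8.67×10^5 s.
Equilibrium anomaly ΔT_eq = F / λ = 93.70 / 8.304 = 11.3 K.
t = 1.662 weeks = 1.01×10^6 s, so t/τ = 1.16.
ΔT(t) = ΔT_eq (1 − e^(−t/τ)) = 11.3 × (1 − e^−1.16) = 7.75 K.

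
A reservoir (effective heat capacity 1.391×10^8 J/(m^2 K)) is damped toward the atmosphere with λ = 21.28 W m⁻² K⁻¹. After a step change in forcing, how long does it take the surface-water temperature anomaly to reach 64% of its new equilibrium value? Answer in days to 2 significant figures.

77 days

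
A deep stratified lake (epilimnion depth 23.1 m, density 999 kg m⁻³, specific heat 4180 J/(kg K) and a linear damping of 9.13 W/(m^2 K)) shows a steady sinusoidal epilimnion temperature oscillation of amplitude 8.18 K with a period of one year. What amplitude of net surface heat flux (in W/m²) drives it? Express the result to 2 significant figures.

Areal heat capacity C = ρ c_p D = 999 × 4180 × 23.1 = 9.65×10^7 J/(m²·K).
ω = 2π / 3.15×10^7 s = 1.99×10^-7 s⁻¹.
√((Cω)² + λ²) = √((19.2)² + 9.13²) = 21.3 W/(m²·K).
F₀ = A × √((Cω)²+λ²) = 8.18 × 21.3 = 174 W/m².

170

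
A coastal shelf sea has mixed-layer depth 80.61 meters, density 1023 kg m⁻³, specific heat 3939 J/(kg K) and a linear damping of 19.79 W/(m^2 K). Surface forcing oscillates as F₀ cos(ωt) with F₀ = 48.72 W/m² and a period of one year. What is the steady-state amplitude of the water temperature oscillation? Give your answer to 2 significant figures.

0.72 K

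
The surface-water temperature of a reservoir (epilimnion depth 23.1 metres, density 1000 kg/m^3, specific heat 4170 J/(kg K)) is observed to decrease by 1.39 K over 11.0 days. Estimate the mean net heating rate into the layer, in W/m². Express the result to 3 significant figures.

Areal heat capacity C = ρ c_p D = 1000 × 4170 × 23.1 = 9.63×10^7 J m⁻² K⁻¹.
Required heat per unit area: Q = C ΔT = 9.63×10^7 × -1.39 = -1.34×10^8 J/m².
Flux F = Q / Δt = -1.34×10^8 / 9.50×10^5 s = -141 W/m².

-141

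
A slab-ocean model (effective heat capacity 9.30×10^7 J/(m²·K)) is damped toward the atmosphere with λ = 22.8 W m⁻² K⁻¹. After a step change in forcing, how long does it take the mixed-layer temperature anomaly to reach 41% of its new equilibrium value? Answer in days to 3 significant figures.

Areal heat capacity C = 9.30×10^7 J/(m²·K) (given).
τ = C / λ = 9.30×10^7 / 22.8 = 4.08×10^6 s.
Fraction reached: 1 − e^(−t/τ) = 0.41 ⇒ t = −τ ln(1 − 0.41) = τ × 0.528.
t = 2.15×10^6 s = 24.9 days.

24.9 days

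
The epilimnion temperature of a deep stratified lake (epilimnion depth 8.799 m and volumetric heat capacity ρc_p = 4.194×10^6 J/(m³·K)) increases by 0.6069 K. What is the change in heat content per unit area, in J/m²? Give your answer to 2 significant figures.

Areal heat capacity C = ρc_p × D = 4.194×10^6 × 8.799 = 3.69×10^7 J/(m^2 K).
ΔQ = C ΔT = 3.69×10^7 × 0.6069 = 2.24×10^7 J/m².

2.2×10^7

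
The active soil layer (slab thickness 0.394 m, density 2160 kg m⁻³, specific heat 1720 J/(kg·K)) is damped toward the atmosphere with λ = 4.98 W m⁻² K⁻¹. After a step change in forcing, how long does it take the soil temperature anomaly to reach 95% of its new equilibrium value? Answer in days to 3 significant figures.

10.2 days

Areal heat capacity C = ρ c_p D = 2160 × 1720 × 0.394 = 1.46×10^6 J m⁻² K⁻¹.
τ = C / λ = 1.46×10^6 / 4.98 = 2.94×10^5 s.
Fraction reached: 1 − e^(−t/τ) = 0.95 ⇒ t = −τ ln(1 − 0.95) = τ × 3.00.
t = 8.81×10^5 s = 10.2 days.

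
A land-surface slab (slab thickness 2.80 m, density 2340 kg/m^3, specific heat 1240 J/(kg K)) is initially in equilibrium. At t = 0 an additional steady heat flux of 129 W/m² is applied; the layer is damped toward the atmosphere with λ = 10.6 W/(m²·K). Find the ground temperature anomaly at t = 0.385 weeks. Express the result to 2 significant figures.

3.2 K

Areal heat capacity C = ρ c_p D = 2340 × 1240 × 2.80 = 8.12×10^6 J/(m^2 K).
τ = C / λ = 8.12×10^6 / 10.6 = 7.66×10^5 s.
Equilibrium anomaly ΔT_eq = F / λ = 129 / 10.6 = 12.2 K.
t = 0.385 weeks = 2.33×10^5 s, so t/τ = 0.304.
ΔT(t) = ΔT_eq (1 − e^(−t/τ)) = 12.2 × (1 − e^−0.304) = 3.19 K.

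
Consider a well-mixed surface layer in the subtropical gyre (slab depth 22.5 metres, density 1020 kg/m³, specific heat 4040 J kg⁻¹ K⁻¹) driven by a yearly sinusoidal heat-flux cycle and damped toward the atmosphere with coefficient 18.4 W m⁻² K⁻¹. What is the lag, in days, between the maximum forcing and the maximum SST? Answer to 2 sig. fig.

46 days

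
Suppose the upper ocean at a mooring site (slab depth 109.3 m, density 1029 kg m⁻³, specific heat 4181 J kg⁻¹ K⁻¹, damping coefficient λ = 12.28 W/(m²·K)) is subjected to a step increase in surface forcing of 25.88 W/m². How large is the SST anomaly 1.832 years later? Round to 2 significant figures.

1.6 K

Areal heat capacity C = ρ c_p D = 1029 × 4181 × 109.3 = 4.70×10^8 J m⁻² K⁻¹.
τ = C / λ = 4.70×10^8 / 12.28 = 3.83×10^7 s.
Equilibrium anomaly ΔT_eq = F / λ = 25.88 / 12.28 = 2.11 K.
t = 1.832 years = 5.78×10^7 s, so t/τ = 1.51.
ΔT(t) = ΔT_eq (1 − e^(−t/τ)) = 2.11 × (1 − e^−1.51) = 1.64 K.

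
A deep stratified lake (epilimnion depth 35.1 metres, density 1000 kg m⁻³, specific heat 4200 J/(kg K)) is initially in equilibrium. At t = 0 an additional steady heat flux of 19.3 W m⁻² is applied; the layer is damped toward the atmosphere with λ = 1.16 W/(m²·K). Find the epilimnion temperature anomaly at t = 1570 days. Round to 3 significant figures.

10.9 K

Areal heat capacity C = ρ c_p D = 1000 × 4200 × 35.1 = 1.47×10^8 J/(m^2 K).
τ = C / λ = 1.47×10^8 / 1.16 = 1.27×10^8 s.
Equilibrium anomaly ΔT_eq = F / λ = 19.3 / 1.16 = 16.6 K.
t = 1570 days = 1.36×10^8 s, so t/τ = 1.07.
ΔT(t) = ΔT_eq (1 − e^(−t/τ)) = 16.6 × (1 − e^−1.07) = 10.9 K.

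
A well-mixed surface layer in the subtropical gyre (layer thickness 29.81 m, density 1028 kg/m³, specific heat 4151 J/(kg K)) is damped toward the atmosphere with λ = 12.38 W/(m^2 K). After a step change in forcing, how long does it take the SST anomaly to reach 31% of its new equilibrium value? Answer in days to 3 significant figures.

44.1 days

Areal heat capacity C = ρ c_p D = 1028 × 4151 × 29.81 = 1.27×10^8 J/(m^2 K).
τ = C / λ = 1.27×10^8 / 12.38 = 1.03×10^7 s.
Fraction reached: 1 − e^(−t/τ) = 0.31 ⇒ t = −τ ln(1 − 0.31) = τ × 0.371.
t = 3.81×10^6 s = 44.1 days.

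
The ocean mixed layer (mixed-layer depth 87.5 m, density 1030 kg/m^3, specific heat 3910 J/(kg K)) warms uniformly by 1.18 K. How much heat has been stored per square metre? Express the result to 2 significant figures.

4.2×10^8

Areal heat capacity C = ρ c_p D = 1030 × 3910 × 87.5 = 3.52×10^8 J/(m²·K).
ΔQ = C ΔT = 3.52×10^8 × 1.18 = 4.16×10^8 J/m².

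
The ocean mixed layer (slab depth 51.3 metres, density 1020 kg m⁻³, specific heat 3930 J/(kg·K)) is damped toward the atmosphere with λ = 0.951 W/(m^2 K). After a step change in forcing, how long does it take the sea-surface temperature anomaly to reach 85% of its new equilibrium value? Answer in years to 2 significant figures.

Areal heat capacity C = ρ c_p D = 1020 × 3930 × 51.3 = 2.06×10^8 J/(m²·K).
τ = C / λ = 2.06×10^8 / 0.951 = 2.16×10^8 s.
Fraction reached: 1 − e^(−t/τ) = 0.85 ⇒ t = −τ ln(1 − 0.85) = τ × 1.90.
t = 4.10×10^8 s = 13.0 years.

13 years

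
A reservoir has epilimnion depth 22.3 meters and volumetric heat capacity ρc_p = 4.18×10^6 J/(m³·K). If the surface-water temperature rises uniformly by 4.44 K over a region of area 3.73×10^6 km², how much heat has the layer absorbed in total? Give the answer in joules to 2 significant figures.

1.5×10^21 J

Areal heat capacity C = ρc_p × D = 4.18×10^6 × 22.3 = 9.32×10^7 J/(m²·K).
Heat per unit area: q = C ΔT = 9.32×10^7 × 4.44 = 4.14×10^8 J/m².
Total heat: Q = q × A = 4.14×10^8 × (3.73×10^6 × 10⁶ m²) = 1.54×10^21 J.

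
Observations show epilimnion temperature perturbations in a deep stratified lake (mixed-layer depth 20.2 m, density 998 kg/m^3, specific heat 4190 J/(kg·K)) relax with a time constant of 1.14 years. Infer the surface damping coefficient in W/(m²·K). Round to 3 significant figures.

2.35

Areal heat capacity C = ρ c_p D = 998 × 4190 × 20.2 = 8.45×10^7 J/(m²·K).
τ = 1.14 years = 3.60×10^7 s.
λ = C / τ = 8.45×10^7 / 3.60×10^7 = 2.35 W/(m²·K).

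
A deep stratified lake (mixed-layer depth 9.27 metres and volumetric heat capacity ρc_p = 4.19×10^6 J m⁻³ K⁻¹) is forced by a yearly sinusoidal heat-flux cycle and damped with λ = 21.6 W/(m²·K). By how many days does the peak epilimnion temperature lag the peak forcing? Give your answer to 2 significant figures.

Areal heat capacity C = ρc_p × D = 4.19×10^6 × 9.27 = 3.88×10^7 J m⁻² K⁻¹.
ω = 2π / 3.15×10^7 s = 1.99×10^-7 s⁻¹.
Phase lag φ = arctan(Cω/λ) = arctan(7.74/21.6) = 0.344 rad.
Time lag = φ / ω = 0.344 / 1.99×10^-7 = 1.73×10^6 s = 20.0 days.

20 days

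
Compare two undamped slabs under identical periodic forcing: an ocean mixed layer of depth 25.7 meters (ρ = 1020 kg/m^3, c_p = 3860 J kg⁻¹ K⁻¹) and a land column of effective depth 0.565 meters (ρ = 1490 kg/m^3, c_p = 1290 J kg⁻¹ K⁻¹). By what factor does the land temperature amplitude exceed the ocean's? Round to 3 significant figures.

C_ocean = 1020 × 3860 × 25.7 = 1.01×10^8 J/(m²·K).
C_land = 1490 × 1290 × 0.565 = 1.09×10^6 J/(m²·K).
Undamped amplitude ∝ 1/C, so A_land/A_ocean = C_ocean/C_land = 93.2.

93.2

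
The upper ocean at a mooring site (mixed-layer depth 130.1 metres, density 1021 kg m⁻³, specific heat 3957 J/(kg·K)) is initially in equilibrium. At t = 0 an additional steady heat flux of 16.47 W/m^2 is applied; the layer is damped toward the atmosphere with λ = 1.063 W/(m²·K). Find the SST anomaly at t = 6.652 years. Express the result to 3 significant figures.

Areal heat capacity C = ρ c_p D = 1021 × 3957 × 130.1 = 5.26×10^8 J m⁻² K⁻¹.
τ = C / λ = 5.26×10^8 / 1.063 = 4.94×10^8 s.
Equilibrium anomaly ΔT_eq = F / λ = 16.47 / 1.063 = 15.5 K.
t = 6.652 years = 2.10×10^8 s, so t/τ = 0.425.
ΔT(t) = ΔT_eq (1 − e^(−t/τ)) = 15.5 × (1 − e^−0.425) = 5.36 K.

5.36 K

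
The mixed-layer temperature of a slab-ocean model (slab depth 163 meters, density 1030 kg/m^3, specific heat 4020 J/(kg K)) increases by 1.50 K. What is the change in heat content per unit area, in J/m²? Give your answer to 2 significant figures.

Areal heat capacity C = ρ c_p D = 1030 × 4020 × 163 = 6.75×10^8 J m⁻² K⁻¹.
ΔQ = C ΔT = 6.75×10^8 × 1.50 = 1.01×10^9 J/m².

1.0×10^9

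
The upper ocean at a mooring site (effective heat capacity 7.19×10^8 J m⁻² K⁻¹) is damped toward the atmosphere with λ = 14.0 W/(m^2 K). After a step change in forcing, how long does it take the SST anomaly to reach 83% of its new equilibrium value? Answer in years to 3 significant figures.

Areal heat capacity C = 7.19×10^8 J m⁻² K⁻¹ (given).
τ = C / λ = 7.19×10^8 / 14.0 = 5.14×10^7 s.
Fraction reached: 1 − e^(−t/τ) = 0.83 ⇒ t = −τ ln(1 − 0.83) = τ × 1.77.
t = 9.10×10^7 s = 2.88 years.

2.88 years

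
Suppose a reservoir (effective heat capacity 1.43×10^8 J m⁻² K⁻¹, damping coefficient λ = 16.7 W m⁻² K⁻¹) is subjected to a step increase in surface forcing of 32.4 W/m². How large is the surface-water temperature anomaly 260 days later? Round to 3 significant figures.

1.80 K

Areal heat capacity C = 1.43×10^8 J m⁻² K⁻¹ (given).
τ = C / λ = 1.43×10^8 / 16.7 = 8.56×10^6 s.
Equilibrium anomaly ΔT_eq = F / λ = 32.4 / 16.7 = 1.94 K.
t = 260 days = 2.25×10^7 s, so t/τ = 2.62.
ΔT(t) = ΔT_eq (1 − e^(−t/τ)) = 1.94 × (1 − e^−2.62) = 1.80 K.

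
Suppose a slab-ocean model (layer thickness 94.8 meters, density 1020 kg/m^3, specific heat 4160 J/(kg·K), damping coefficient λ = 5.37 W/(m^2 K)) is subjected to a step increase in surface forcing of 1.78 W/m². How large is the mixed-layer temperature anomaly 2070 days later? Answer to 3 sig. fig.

Areal heat capacity C = ρ c_p D = 1020 × 4160 × 94.8 = 4.02×10^8 J/(m²·K).
τ = C / λ = 4.02×10^8 / 5.37 = 7.49×10^7 s.
Equilibrium anomaly ΔT_eq = F / λ = 1.78 / 5.37 = 0.331 K.
t = 2070 days = 1.79×10^8 s, so t/τ = 2.39.
ΔT(t) = ΔT_eq (1 − e^(−t/τ)) = 0.331 × (1 − e^−2.39) = 0.301 K.

0.301 K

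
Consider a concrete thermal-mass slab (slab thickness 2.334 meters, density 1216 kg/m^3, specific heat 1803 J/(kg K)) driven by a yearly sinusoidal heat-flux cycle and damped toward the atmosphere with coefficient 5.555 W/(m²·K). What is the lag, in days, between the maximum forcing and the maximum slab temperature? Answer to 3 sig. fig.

Areal heat capacity C = ρ c_p D = 1216 × 1803 × 2.334 = 5.12×10^6 J m⁻² K⁻¹.
ω = 2π / 3.15×10^7 s = 1.99×10^-7 s⁻¹.
Phase lag φ = arctan(Cω/λ) = arctan(1.02/5.555) = 0.182 rad.
Time lag = φ / ω = 0.182 / 1.99×10^-7 = 9.11×10^5 s = 10.5 days.

10.5 days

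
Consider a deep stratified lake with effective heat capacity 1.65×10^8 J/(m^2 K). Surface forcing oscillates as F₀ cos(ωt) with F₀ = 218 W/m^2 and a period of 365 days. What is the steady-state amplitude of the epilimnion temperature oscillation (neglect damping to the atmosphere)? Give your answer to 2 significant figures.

Areal heat capacity C = 1.65×10^8 J/(m^2 K) (given).
Angular frequency ω = 2π / T = 2π / 3.15×10^7 s = 1.99×10^-7 s⁻¹.
Cω = 1.65×10^8 × 1.99×10^-7 = 32.9 W/(m²·K).
Amplitude A = F₀ / (Cω) = 218 / 32.9 = 6.63 K.

6.6 K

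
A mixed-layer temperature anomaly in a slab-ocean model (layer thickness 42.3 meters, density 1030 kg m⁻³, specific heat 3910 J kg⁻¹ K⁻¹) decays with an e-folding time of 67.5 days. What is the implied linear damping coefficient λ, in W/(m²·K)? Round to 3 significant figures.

29.2

Areal heat capacity C = ρ c_p D = 1030 × 3910 × 42.3 = 1.70×10^8 J/(m^2 K).
τ = 67.5 days = 5.83×10^6 s.
λ = C / τ = 1.70×10^8 / 5.83×10^6 = 29.2 W/(m²·K).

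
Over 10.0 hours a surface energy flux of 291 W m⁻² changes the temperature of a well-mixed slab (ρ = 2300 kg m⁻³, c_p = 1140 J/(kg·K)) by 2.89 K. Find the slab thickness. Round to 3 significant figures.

Heat input Q = F Δt = 291 × 36000 s = 1.05×10^7 J/m².
Required areal heat capacity C = Q / ΔT = 3.62×10^6 J/(m²·K).
Depth D = C / (ρ c_p) = 3.62×10^6 / (2300 × 1140) = 1.38 m.

1.38 m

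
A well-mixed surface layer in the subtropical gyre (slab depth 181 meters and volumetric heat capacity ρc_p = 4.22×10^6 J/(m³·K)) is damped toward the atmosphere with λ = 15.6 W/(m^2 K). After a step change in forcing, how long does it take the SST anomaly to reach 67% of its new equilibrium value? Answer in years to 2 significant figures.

Areal heat capacity C = ρc_p × D = 4.22×10^6 × 181 = 7.64×10^8 J/(m²·K).
τ = C / λ = 7.64×10^8 / 15.6 = 4.90×10^7 s.
Fraction reached: 1 − e^(−t/τ) = 0.67 ⇒ t = −τ ln(1 − 0.67) = τ × 1.11.
t = 5.43×10^7 s = 1.72 years.

1.7 years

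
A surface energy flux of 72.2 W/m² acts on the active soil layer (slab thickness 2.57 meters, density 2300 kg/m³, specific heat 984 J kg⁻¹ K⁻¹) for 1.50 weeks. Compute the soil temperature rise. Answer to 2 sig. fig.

11 K

Areal heat capacity C = ρ c_p D = 2300 × 984 × 2.57 = 5.82×10^6 J/(m^2 K).
Net heat input Q = F Δt = 72.2 × (1.50 weeks × 6.048×10^5 s/week) = 6.55×10^7 J/m².
ΔT = Q / C = 6.55×10^7 / 5.82×10^6 = 11.3 K.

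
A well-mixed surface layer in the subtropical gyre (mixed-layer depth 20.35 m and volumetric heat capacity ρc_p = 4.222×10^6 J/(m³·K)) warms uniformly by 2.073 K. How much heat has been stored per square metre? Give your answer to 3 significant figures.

1.78×10^8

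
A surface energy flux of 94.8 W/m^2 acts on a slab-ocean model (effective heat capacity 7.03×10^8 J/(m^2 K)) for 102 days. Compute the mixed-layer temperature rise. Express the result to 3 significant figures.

1.19 K

Areal heat capacity C = 7.03×10^8 J/(m^2 K) (given).
Net heat input Q = F Δt = 94.8 × (102 days × 86400 s/day) = 8.35×10^8 J/m².
ΔT = Q / C = 8.35×10^8 / 7.03×10^8 = 1.19 K.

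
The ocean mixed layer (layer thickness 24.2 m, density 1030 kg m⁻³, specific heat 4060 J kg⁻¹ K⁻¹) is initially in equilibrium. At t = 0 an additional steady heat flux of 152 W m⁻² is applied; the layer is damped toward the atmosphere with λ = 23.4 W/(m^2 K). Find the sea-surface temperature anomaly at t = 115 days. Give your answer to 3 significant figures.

5.84 K

Areal heat capacity C = ρ c_p D = 1030 × 4060 × 24.2 = 1.01×10^8 J/(m²·K).
τ = C / λ = 1.01×10^8 / 23.4 = 4.32×10^6 s.
Equilibrium anomaly ΔT_eq = F / λ = 152 / 23.4 = 6.50 K.
t = 115 days = 9.94×10^6 s, so t/τ = 2.30.
ΔT(t) = ΔT_eq (1 − e^(−t/τ)) = 6.50 × (1 − e^−2.30) = 5.84 K.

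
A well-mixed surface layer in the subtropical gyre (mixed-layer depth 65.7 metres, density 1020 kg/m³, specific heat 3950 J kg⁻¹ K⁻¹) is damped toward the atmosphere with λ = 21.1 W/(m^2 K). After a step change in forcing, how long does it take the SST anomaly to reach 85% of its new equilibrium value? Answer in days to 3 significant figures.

275 days

Areal heat capacity C = ρ c_p D = 1020 × 3950 × 65.7 = 2.65×10^8 J m⁻² K⁻¹.
τ = C / λ = 2.65×10^8 / 21.1 = 1.25×10^7 s.
Fraction reached: 1 − e^(−t/τ) = 0.85 ⇒ t = −τ ln(1 − 0.85) = τ × 1.90.
t = 2.38×10^7 s = 275 days.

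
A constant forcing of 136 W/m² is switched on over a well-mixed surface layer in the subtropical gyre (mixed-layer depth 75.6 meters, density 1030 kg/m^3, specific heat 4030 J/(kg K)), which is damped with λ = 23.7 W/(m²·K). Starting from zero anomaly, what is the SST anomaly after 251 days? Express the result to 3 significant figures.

4.62 K

Areal heat capacity C = ρ c_p D = 1030 × 4030 × 75.6 = 3.14×10^8 J m⁻² K⁻¹.
τ = C / λ = 3.14×10^8 / 23.7 = 1.32×10^7 s.
Equilibrium anomaly ΔT_eq = F / λ = 136 / 23.7 = 5.74 K.
t = 251 days = 2.17×10^7 s, so t/τ = 1.64.
ΔT(t) = ΔT_eq (1 − e^(−t/τ)) = 5.74 × (1 − e^−1.64) = 4.62 K.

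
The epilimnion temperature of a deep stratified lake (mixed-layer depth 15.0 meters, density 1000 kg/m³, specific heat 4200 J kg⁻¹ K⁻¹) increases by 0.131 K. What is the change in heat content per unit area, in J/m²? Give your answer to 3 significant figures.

Areal heat capacity C = ρ c_p D = 1000 × 4200 × 15.0 = 6.30×10^7 J/(m^2 K).
ΔQ = C ΔT = 6.30×10^7 × 0.131 = 8.25×10^6 J/m².

8.25×10^6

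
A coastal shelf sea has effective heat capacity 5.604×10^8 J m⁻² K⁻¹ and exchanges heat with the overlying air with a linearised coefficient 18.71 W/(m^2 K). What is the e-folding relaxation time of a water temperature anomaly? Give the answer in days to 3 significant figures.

347 days

Areal heat capacity C = 5.604×10^8 J m⁻² K⁻¹ (given).
Relaxation time τ = C / λ = 5.60×10^8 / 18.71 = 3.00×10^7 s.
In days: 3.00×10^7 s / (86400 s/day) = 347 days.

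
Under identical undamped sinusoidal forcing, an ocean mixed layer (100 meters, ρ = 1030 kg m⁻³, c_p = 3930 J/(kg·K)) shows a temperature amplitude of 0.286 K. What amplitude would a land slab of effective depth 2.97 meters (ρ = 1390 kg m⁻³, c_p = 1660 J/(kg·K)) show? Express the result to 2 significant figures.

C_ocean = 4.05×10^8 J/(m²·K); C_land = 6.85×10^6 J/(m²·K).
A ∝ 1/C ⇒ A_land = A_ocean × C_ocean/C_land = 0.286 × 59.1 = 16.9 K.

17 K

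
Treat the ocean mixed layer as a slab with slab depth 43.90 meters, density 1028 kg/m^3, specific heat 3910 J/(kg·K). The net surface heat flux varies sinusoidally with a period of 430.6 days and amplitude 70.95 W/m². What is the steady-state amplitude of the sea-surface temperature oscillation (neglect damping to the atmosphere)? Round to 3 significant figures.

2.38 K

Areal heat capacity C = ρ c_p D = 1028 × 3910 × 43.90 = 1.76×10^8 J/(m²·K).
Angular frequency ω = 2π / T = 2π / 3.72×10^7 s = 1.69×10^-7 s⁻¹.
Cω = 1.76×10^8 × 1.69×10^-7 = 29.8 W/(m²·K).
Amplitude A = F₀ / (Cω) = 70.95 / 29.8 = 2.38 K.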